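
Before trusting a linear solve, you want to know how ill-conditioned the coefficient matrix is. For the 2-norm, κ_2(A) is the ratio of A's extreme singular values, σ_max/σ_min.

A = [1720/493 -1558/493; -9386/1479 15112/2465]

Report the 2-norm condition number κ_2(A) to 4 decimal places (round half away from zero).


75.0000

AᵀA = [396964/7569 -629888/12615; -629888/12615 1000196/21025]; tr = 22504/225, det = 16/9
λ_max, λ_min = (22504/225 ± √506070016/50625)/2 = 100, 4/225
κ_2(A) = √(λ_max/λ_min) = √(100 / (4/225)) = 75.0000


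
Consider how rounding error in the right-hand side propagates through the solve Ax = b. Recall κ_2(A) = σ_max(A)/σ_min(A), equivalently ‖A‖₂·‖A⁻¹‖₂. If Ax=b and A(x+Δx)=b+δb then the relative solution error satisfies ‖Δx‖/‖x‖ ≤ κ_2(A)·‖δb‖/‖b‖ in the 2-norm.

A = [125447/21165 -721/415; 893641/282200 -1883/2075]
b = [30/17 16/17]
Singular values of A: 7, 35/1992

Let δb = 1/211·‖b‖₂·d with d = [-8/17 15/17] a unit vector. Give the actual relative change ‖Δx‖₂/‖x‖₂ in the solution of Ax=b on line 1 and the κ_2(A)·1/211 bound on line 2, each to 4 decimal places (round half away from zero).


1.8882
1.8882

from the listed singular values, σ₁ = 7, σ_n = 35/1992
κ_2(A) = 7 / (35/1992) = 398.4000
worst-case relative error ≤ 398.4000 × 1/211 = 1.8882
solve Ax = b  →  x = [0.2743 -0.0800]
‖b‖₂ = 2.0000 and ‖x‖₂ = 0.2857
δb = ε·‖b‖·d = [-0.0045 0.0084]; solving A·Δx = δb gives ‖Δx‖ = 0.5395
dividing the unrounded norms, ‖Δx‖/‖x‖ = 1.8882
realised/bound = 1 exactly: the bound is attained for this b and d


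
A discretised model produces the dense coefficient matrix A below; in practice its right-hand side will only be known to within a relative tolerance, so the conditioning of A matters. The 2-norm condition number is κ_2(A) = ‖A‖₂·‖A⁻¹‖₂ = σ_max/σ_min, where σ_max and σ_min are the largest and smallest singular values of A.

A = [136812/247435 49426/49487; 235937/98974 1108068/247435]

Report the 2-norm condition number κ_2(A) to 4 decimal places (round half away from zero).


form AᵀA = [872413321/145684900 16356834/1456849; 16356834/1456849 766738804/36421225] with trace 13631033/504100 and determinant 28561/3150625
char-poly roots: 676/25 and 169/504100
κ_2(A) = √(λ_max/λ_min) = √((676/25) / (169/504100)) = 284.0000

284.0000


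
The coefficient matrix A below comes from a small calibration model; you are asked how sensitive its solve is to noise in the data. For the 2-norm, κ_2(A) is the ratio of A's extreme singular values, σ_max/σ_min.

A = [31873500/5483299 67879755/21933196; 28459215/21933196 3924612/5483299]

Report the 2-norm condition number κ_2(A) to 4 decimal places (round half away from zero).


form AᵀA = [10151485398225/286177921936 338378457420/17886120121; 338378457420/17886120121 2887627845609/286177921936] with trace 22559019453/495117512 and determinant 332150625/15843760384
solving λ² − 22559019453/495117512·λ + 332150625/15843760384 = 0 gives λ = 729/16, 455625/990235024
κ_2(A) = √(λ_max/λ_min) = √((729/16) / (455625/990235024)) = 314.6800

314.6800


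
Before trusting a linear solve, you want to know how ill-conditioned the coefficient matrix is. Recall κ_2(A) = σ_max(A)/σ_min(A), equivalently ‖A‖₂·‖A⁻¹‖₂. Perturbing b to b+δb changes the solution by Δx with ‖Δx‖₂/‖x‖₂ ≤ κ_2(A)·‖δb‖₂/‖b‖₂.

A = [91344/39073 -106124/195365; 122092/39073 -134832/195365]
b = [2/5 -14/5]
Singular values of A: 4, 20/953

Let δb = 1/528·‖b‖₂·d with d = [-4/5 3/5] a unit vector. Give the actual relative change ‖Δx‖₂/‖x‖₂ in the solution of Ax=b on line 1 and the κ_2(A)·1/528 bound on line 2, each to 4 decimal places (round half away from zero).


0.0027
0.3610

largest singular value 4, smallest 20/953
κ = σ_max/σ_min = 4/(20/953) = 190.6000
bound on ‖Δx‖/‖x‖: κ·ε = 190.6000·1/528 = 0.3610
solve Ax = b  →  x = [-21.4073 -92.8659]
‖b‖ = 2.8284, ‖x‖ = 95.3013
re-solving with b+δb shifts x by Δx of norm 0.2553
relative error = 0.0027
so the bound overstates the realised error by a factor of ≈ 134.7764 (computed from the unrounded values)


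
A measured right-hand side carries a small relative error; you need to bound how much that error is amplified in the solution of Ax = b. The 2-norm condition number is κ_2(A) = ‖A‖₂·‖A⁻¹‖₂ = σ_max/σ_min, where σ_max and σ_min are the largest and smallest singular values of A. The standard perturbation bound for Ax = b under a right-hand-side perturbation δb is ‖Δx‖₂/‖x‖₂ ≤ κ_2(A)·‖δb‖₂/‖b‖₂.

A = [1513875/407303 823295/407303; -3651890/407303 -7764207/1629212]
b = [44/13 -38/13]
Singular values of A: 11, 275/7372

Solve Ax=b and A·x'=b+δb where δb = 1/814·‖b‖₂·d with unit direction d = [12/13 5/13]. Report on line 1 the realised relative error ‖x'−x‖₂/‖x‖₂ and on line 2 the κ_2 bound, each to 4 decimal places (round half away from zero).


0.0027
0.3623

largest singular value 11, smallest 275/7372
κ_2(A) = 11 / (275/7372) = 294.8800
perturbation bound = 294.8800·1/814 = 0.3623
solve Ax = b  →  x = [-24.9095 47.4781]
‖b‖ = 4.4721, ‖x‖ = 53.6158
Δx = A⁻¹·δb where δb = 1/814·4.4721·d; ‖Δx‖ = 0.1473
relative error = 0.0027
realised/bound (from unrounded values) ≈ 0.0076


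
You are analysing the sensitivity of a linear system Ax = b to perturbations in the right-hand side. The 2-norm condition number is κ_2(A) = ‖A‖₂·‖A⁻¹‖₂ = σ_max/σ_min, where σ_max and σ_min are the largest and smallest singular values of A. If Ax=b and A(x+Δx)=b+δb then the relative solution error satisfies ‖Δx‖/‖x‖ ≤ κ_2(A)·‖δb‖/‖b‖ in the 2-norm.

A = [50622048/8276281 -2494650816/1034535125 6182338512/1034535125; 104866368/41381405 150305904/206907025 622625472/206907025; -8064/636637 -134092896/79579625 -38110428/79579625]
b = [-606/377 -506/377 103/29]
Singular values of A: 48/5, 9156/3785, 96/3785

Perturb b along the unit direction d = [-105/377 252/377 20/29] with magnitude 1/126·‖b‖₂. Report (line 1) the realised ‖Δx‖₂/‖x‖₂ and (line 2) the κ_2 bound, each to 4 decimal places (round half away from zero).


largest singular value 48/5, smallest 96/3785
κ = σ_max/σ_min = (48/5)/(96/3785) = 378.5000
κ_2(A)·‖δb‖/‖b‖ = 3.0040
solve Ax = b  →  x = [-57.2450 -16.3753 51.7148]
‖b‖₂ = 4.1231 and ‖x‖₂ = 78.8642
δb = ε·‖b‖·d = [-0.0091 0.0219 0.0226]; solving A·Δx = δb gives ‖Δx‖ = 1.2902
dividing the unrounded norms, ‖Δx‖/‖x‖ = 0.0164
so the bound overstates the realised error by a factor of ≈ 183.6228 (computed from the unrounded values)

0.0164
3.0040


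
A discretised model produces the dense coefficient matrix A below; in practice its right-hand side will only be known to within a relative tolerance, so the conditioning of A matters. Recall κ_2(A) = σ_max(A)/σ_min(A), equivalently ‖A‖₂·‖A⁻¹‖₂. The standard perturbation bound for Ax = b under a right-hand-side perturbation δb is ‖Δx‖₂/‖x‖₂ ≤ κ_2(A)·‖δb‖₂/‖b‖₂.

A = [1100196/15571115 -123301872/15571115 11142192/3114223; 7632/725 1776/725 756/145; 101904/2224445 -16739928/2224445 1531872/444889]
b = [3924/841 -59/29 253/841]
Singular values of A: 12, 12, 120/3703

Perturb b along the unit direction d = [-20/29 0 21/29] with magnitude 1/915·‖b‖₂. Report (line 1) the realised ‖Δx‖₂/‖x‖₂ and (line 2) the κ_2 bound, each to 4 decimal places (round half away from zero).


0.0019
0.4047

from the listed singular values, σ₁ = 12, σ_n = 120/3703
κ_2(A) = 12 / (120/3703) = 370.3000
worst-case relative error ≤ 370.3000 × 1/915 = 0.4047
solve Ax = b  →  x = [44.2893 -33.6337 -74.0100]
‖b‖ = 5.0990, ‖x‖ = 92.5756
re-solving with b+δb shifts x by Δx of norm 0.1720
relative error = 0.0019
tightness: 0.0019 against a bound of 0.4047 (unrounded ratio ≈ 0.0046)


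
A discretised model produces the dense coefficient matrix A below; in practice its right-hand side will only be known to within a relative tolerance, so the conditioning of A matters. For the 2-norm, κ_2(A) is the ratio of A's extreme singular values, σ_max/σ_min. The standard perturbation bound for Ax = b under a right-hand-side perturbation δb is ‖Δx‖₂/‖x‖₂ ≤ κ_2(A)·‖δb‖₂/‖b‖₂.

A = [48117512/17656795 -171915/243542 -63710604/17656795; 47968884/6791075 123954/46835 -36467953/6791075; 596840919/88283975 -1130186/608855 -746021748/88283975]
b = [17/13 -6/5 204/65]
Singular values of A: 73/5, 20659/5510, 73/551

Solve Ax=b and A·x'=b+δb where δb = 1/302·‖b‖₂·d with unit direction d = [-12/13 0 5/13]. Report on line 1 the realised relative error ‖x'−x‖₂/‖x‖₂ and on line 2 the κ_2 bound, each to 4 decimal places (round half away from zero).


largest singular value 73/5, smallest 73/551
condition number: (73/5) ÷ (73/551) = 110.2000
worst-case relative error ≤ 110.2000 × 1/302 = 0.3649
solve Ax = b  →  x = [-0.1782 -0.7060 -0.3589]
2-norm of b is 3.6056; of x, 0.8118
with δb = [-0.0110 0.0000 0.0046], A·Δx = δb → ‖Δx‖ = 0.0901
relative error = 0.1110
realised/bound (from unrounded values) ≈ 0.3042

0.1110
0.3649


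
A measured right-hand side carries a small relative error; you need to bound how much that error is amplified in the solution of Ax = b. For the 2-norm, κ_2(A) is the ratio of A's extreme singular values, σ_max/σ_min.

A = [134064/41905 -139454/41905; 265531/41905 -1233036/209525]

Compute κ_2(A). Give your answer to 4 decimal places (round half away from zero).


42.5000

form AᵀA = [10557197/209525 -50219316/1047625; -50219316/1047625 239418116/5238125] with trace 17356829/180625 and determinant 23059204/4515625
char-poly roots: 2401/25 and 9604/180625
κ_2(A) = √(λ_max/λ_min) = √((2401/25) / (9604/180625)) = 42.5000


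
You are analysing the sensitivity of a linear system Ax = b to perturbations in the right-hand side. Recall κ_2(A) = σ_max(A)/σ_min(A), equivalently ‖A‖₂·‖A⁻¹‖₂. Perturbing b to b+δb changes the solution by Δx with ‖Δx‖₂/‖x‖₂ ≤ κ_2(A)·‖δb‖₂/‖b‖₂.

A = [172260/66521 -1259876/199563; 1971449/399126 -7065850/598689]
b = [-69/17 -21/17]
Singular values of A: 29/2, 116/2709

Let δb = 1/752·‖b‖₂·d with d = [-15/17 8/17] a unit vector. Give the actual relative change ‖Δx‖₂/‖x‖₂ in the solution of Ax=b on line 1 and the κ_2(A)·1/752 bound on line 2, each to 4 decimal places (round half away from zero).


0.0019
0.4503

largest singular value 29/2, smallest 116/2709
condition number: (29/2) ÷ (116/2709) = 338.6250
perturbation bound = 338.6250·1/752 = 0.4503
solve Ax = b  →  x = [64.5915 27.1373]
‖b‖ = 4.2426, ‖x‖ = 70.0607
Δx = A⁻¹·δb where δb = 1/752·4.2426·d; ‖Δx‖ = 0.1318
relative error = 0.0019
realised/bound (from unrounded values) ≈ 0.0042


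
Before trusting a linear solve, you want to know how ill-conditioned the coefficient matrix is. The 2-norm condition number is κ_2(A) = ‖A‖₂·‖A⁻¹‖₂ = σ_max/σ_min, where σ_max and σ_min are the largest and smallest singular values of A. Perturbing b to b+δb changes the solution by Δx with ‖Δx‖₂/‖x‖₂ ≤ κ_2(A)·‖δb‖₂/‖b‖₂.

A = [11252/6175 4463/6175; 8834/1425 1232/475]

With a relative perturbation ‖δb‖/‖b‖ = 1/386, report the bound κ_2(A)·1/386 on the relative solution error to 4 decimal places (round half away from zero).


0.5168

M = AᵀA = [22925044/549081 3183940/183027; 3183940/183027 442289/61009]. tr(M)=159205/3249, det(M)=196/3249
eigenvalues of AᵀA: λ = (tr ± √(tr²−4·det))/2 = 49, 4/3249
so κ_2 = √(49 / (4/3249)) = 199.5000
bound on ‖Δx‖/‖x‖: κ·ε = 199.5000·1/386 = 0.5168


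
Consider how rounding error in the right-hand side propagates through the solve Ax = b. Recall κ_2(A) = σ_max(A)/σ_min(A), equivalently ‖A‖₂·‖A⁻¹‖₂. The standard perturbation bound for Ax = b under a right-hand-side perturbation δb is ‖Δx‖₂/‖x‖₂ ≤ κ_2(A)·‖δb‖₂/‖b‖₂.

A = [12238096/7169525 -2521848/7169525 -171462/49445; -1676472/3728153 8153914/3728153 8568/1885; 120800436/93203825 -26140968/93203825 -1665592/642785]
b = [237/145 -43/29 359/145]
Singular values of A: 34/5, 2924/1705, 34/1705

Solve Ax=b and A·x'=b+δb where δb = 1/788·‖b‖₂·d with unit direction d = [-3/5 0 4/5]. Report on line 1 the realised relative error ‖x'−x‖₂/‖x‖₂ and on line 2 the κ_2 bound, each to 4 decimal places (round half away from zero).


largest singular value 34/5, smallest 34/1705
κ = σ_max/σ_min = (34/5)/(34/1705) = 341.0000
worst-case relative error ≤ 341.0000 × 1/788 = 0.4327
solve Ax = b  →  x = [32.4631 -33.2408 18.8801]
‖b‖ = 3.3166, ‖x‖ = 50.1524
re-solving with b+δb shifts x by Δx of norm 0.2111
realised ‖Δx‖/‖x‖ = 0.0042
so the bound overstates the realised error by a factor of ≈ 102.8263 (computed from the unrounded values)

0.0042
0.4327


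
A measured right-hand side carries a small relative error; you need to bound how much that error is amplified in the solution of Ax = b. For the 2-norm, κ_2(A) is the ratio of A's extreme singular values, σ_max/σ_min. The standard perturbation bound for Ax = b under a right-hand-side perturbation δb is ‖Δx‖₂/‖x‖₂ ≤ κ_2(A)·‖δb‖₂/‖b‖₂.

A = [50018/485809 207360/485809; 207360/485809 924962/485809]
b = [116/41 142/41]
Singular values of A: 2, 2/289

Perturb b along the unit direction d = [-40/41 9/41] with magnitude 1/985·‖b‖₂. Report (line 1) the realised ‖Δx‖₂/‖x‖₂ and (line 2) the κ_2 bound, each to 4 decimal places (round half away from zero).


from the listed singular values, σ₁ = 2, σ_n = 2/289
κ_2(A) = 2 / (2/289) = 289.0000
κ_2(A)·‖δb‖/‖b‖ = 0.2934
solve Ax = b  →  x = [282.3902 -61.4878]
2-norm of b is 4.4721; of x, 289.0069
Δx = A⁻¹·δb where δb = 1/985·4.4721·d; ‖Δx‖ = 0.6561
realised ‖Δx‖/‖x‖ = 0.0023
realised/bound (from unrounded values) ≈ 0.0077

0.0023
0.2934


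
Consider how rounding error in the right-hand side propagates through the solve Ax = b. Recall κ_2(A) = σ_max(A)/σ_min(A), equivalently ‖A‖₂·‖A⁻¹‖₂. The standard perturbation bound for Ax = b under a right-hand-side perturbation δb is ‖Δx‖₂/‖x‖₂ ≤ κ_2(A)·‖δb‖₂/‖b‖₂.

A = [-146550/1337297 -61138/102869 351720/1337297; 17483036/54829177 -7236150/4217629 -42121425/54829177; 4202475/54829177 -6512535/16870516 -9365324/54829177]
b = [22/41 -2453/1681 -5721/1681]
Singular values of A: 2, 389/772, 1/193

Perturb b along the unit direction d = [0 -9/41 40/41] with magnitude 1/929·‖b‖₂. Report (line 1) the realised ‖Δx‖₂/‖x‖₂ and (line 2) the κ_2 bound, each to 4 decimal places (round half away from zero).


largest singular value 2, smallest 1/193
κ_2(A) = 2 / (1/193) = 386.0000
κ_2(A)·‖δb‖/‖b‖ = 0.4155
solve Ax = b  →  x = [-535.3141 0.1598 -220.6463]
‖b‖ = 3.7417, ‖x‖ = 579.0043
with δb = [0.0000 -0.0009 0.0039], A·Δx = δb → ‖Δx‖ = 0.7773
realised ‖Δx‖/‖x‖ = 0.0013
realised/bound (from unrounded values) ≈ 0.0032

0.0013
0.4155


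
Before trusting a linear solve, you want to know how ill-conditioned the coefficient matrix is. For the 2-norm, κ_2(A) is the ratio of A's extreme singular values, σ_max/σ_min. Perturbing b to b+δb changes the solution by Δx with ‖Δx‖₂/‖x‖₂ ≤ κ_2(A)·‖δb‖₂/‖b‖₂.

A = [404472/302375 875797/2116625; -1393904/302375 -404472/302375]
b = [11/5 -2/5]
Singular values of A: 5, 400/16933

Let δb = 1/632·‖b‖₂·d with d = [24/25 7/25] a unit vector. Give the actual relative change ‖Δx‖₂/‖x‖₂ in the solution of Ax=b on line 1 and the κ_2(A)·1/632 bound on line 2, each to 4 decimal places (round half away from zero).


0.0018
0.3349

σ_max = 5, σ_min = 400/16933
κ = σ_max/σ_min = 5/(400/16933) = 211.6625
worst-case relative error ≤ 211.6625 × 1/632 = 0.3349
solve Ax = b  →  x = [-23.5142 81.3344]
‖b‖ = 2.2361, ‖x‖ = 84.6652
with δb = [0.0034 0.0010], A·Δx = δb → ‖Δx‖ = 0.1498
dividing the unrounded norms, ‖Δx‖/‖x‖ = 0.0018
so the bound overstates the realised error by a factor of ≈ 189.3172 (computed from the unrounded values)


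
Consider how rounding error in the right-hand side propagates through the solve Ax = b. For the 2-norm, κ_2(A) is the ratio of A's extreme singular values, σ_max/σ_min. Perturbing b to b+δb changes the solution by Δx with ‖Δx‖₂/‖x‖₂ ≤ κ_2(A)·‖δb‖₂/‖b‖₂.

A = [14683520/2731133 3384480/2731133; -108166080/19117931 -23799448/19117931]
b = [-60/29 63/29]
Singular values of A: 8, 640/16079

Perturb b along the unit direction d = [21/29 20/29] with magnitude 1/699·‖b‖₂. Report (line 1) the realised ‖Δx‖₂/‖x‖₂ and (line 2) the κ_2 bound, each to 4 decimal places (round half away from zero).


0.2875
0.2875

from the listed singular values, σ₁ = 8, σ_n = 640/16079
κ_2(A) = 8 / (640/16079) = 200.9875
κ_2(A)·‖δb‖/‖b‖ = 0.2875
solve Ax = b  →  x = [-0.3659 -0.0823]
‖b‖₂ = 3.0000 and ‖x‖₂ = 0.3750
re-solving with b+δb shifts x by Δx of norm 0.1078
dividing the unrounded norms, ‖Δx‖/‖x‖ = 0.2875
tightness: 0.2875 against a bound of 0.2875; the bound is attained (ratio 1)


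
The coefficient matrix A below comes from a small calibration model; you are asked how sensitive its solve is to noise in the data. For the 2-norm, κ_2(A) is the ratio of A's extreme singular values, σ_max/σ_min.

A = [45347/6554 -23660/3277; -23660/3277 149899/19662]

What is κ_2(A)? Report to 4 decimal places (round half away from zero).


AᵀA = [5107649/51076 -4022200/38307; -4022200/38307 50680561/459684]; tr = 48324701/229842, det = 707281/1838736
λ_max, λ_min = (48324701/229842 ± √583798861324900/13206836241)/2 = 841/4, 841/459684
so κ_2 = √((841/4) / (841/459684)) = 339.0000

339.0000


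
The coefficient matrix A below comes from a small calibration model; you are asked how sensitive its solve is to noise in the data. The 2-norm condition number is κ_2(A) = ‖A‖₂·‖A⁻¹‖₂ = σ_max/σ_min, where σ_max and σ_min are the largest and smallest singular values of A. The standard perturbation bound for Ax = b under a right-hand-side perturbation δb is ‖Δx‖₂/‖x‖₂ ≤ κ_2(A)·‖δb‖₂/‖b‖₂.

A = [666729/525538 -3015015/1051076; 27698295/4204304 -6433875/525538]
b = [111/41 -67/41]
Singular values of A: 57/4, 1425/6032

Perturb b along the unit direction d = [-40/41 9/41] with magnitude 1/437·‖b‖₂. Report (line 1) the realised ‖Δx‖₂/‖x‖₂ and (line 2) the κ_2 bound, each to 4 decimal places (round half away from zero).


0.0024
0.1380

from the listed singular values, σ₁ = 57/4, σ_n = 1425/6032
condition number: (57/4) ÷ (1425/6032) = 60.3200
κ_2(A)·‖δb‖/‖b‖ = 0.1380
solve Ax = b  →  x = [-11.2380 -5.9141]
2-norm of b is 3.1623; of x, 12.6991
Δx = A⁻¹·δb where δb = 1/437·3.1623·d; ‖Δx‖ = 0.0306
relative error = 0.0024
realised/bound (from unrounded values) ≈ 0.0175


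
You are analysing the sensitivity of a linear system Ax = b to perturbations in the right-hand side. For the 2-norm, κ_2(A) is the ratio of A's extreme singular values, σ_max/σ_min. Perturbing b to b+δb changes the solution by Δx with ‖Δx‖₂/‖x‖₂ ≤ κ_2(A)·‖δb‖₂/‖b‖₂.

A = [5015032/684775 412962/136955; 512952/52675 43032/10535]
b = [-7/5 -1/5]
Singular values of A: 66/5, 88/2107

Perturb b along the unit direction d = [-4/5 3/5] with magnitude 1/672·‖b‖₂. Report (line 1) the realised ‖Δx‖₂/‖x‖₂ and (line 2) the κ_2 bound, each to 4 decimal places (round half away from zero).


σ_max = 66/5, σ_min = 88/2107
condition number: (66/5) ÷ (88/2107) = 316.0500
worst-case relative error ≤ 316.0500 × 1/672 = 0.4703
solve Ax = b  →  x = [-9.2788 22.0723]
‖b‖ = 1.4142, ‖x‖ = 23.9433
with δb = [-0.0017 0.0013], A·Δx = δb → ‖Δx‖ = 0.0504
realised ‖Δx‖/‖x‖ = 0.0021
so the bound overstates the realised error by a factor of ≈ 223.4822 (computed from the unrounded values)

0.0021
0.4703


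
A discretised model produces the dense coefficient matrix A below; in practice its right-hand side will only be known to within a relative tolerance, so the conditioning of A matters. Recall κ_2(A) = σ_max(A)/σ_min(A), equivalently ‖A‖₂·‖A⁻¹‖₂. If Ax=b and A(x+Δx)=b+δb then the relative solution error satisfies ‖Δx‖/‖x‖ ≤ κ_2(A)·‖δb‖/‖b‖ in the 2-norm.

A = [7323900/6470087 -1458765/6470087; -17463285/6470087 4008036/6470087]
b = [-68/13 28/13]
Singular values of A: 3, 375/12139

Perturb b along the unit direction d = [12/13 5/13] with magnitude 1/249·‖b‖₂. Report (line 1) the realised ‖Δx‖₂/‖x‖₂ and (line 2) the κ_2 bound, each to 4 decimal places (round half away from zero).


0.0057
0.3900

σ_max = 3, σ_min = 375/12139
κ_2(A) = 3 / (375/12139) = 97.1120
worst-case relative error ≤ 97.1120 × 1/249 = 0.3900
solve Ax = b  →  x = [-29.7238 -126.0319]
2-norm of b is 5.6569; of x, 129.4895
δb = ε·‖b‖·d = [0.0210 0.0087]; solving A·Δx = δb gives ‖Δx‖ = 0.7354
realised ‖Δx‖/‖x‖ = 0.0057
realised/bound (from unrounded values) ≈ 0.0146


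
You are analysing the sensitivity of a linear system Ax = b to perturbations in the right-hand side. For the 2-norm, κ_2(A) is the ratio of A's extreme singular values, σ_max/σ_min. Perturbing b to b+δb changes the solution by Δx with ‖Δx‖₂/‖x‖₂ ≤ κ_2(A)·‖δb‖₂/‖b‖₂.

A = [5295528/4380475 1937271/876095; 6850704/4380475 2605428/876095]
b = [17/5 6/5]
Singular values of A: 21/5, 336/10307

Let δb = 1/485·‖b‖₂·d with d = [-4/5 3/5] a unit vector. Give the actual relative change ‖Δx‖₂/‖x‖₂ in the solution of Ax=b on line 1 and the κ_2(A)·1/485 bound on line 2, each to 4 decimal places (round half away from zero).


0.0037
0.2656

from the listed singular values, σ₁ = 21/5, σ_n = 336/10307
condition number: (21/5) ÷ (336/10307) = 128.8375
κ_2(A)·‖δb‖/‖b‖ = 0.2656
solve Ax = b  →  x = [54.4695 -28.2409]
‖b‖ = 3.6056, ‖x‖ = 61.3553
re-solving with b+δb shifts x by Δx of norm 0.2280
relative error = 0.0037
so the bound overstates the realised error by a factor of ≈ 71.4710 (computed from the unrounded values)


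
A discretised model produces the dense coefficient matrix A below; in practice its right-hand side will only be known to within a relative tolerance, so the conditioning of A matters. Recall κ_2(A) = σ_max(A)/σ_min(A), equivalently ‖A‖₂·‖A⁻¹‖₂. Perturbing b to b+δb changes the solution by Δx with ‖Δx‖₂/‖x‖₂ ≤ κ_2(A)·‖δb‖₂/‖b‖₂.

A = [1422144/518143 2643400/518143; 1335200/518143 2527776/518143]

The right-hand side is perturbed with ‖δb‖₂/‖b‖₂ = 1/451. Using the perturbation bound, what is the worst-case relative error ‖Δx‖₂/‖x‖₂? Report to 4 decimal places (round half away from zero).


0.5826

M = AᵀA = [4524676096/319229689 8483212800/319229689; 8483212800/319229689 15906319936/319229689]. tr(M)=70695488/1104601, det(M)=65536/1104601
solving λ² − 70695488/1104601·λ + 65536/1104601 = 0 gives λ = 64, 1024/1104601
κ = σ_max/σ_min = 8/(32/1051) = 262.7500
bound on ‖Δx‖/‖x‖: κ·ε = 262.7500·1/451 = 0.5826


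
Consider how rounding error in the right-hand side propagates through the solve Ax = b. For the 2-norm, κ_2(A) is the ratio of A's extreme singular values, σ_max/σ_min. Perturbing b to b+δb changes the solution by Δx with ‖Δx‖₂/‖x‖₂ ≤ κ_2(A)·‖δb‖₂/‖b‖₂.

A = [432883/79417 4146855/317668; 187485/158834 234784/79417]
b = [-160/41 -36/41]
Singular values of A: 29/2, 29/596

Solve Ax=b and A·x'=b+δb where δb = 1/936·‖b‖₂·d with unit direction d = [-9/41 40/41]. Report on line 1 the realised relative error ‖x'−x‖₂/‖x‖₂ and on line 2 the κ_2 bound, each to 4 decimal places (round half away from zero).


0.3184
0.3184

largest singular value 29/2, smallest 29/596
κ_2(A) = (29/2) / (29/596) = 298.0000
κ_2(A)·‖δb‖/‖b‖ = 0.3184
solve Ax = b  →  x = [-0.1061 -0.2546]
‖b‖₂ = 4.0000 and ‖x‖₂ = 0.2759
Δx = A⁻¹·δb where δb = 1/936·4.0000·d; ‖Δx‖ = 0.0878
realised ‖Δx‖/‖x‖ = 0.3184
so the bound is sharp here: realised error equals the bound


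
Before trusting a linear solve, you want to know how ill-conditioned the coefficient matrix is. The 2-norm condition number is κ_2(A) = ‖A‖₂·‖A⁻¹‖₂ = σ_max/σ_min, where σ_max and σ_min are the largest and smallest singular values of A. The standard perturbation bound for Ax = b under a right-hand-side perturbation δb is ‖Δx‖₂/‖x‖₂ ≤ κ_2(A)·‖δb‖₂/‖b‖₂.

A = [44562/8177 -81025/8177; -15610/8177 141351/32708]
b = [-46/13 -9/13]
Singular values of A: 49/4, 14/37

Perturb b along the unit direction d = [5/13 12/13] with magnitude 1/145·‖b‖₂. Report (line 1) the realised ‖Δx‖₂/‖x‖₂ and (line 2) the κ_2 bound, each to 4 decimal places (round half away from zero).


largest singular value 49/4, smallest 14/37
κ_2(A) = (49/4) / (14/37) = 32.3750
κ_2(A)·‖δb‖/‖b‖ = 0.2233
solve Ax = b  →  x = [-4.7791 -2.2713]
‖b‖ = 3.6056, ‖x‖ = 5.2914
re-solving with b+δb shifts x by Δx of norm 0.0657
dividing the unrounded norms, ‖Δx‖/‖x‖ = 0.0124
realised/bound (from unrounded values) ≈ 0.0556

0.0124
0.2233


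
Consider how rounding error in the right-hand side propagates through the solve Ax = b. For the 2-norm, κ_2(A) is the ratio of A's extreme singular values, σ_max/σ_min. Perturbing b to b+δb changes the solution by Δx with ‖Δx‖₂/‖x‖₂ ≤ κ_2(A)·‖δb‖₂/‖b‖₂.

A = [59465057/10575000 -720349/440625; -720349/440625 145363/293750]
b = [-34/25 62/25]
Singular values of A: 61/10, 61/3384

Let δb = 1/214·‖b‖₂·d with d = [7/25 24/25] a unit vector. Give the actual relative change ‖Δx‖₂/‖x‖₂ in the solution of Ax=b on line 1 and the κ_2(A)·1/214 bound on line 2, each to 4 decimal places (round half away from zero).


σ_max = 61/10, σ_min = 61/3384
κ = σ_max/σ_min = (61/10)/(61/3384) = 338.4000
κ_2(A)·‖δb‖/‖b‖ = 1.5813
solve Ax = b  →  x = [30.7515 106.6046]
‖b‖ = 2.8284, ‖x‖ = 110.9513
re-solving with b+δb shifts x by Δx of norm 0.7332
relative error = 0.0066
so the bound overstates the realised error by a factor of ≈ 239.2860 (computed from the unrounded values)

0.0066
1.5813


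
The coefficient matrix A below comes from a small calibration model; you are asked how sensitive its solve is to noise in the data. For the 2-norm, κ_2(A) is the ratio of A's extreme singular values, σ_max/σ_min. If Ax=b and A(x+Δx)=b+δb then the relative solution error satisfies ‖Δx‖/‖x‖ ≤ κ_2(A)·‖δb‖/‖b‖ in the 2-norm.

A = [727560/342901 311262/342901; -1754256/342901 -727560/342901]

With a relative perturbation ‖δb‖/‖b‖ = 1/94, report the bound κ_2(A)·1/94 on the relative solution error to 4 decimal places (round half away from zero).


form AᵀA = [21341761344/695746129 8892238320/695746129; 8892238320/695746129 3705488676/695746129] with trace 148208580/4116841 and determinant 82944/4116841
solving λ² − 148208580/4116841·λ + 82944/4116841 = 0 gives λ = 36, 2304/4116841
so κ_2 = √(36 / (2304/4116841)) = 253.6250
perturbation bound = 253.6250·1/94 = 2.6981

2.6981


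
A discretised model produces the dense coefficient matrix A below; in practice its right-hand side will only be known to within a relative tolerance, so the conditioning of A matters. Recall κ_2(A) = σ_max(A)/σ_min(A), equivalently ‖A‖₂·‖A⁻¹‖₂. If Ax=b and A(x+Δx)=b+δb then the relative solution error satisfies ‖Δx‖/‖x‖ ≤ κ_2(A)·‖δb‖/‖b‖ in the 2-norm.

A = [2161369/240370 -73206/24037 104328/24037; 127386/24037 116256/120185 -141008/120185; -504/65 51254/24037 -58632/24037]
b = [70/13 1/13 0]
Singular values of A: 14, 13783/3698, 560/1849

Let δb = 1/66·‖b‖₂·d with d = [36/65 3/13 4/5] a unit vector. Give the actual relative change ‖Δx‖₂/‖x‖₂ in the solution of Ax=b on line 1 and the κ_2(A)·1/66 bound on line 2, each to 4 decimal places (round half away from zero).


0.0271
0.7004

from the listed singular values, σ₁ = 14, σ_n = 560/1849
condition number: 14 ÷ (560/1849) = 46.2250
κ_2(A)·‖δb‖/‖b‖ = 0.7004
solve Ax = b  →  x = [0.0574 7.5612 6.4274]
2-norm of b is 5.3852; of x, 9.9240
δb = ε·‖b‖·d = [0.0452 0.0188 0.0653]; solving A·Δx = δb gives ‖Δx‖ = 0.2694
realised ‖Δx‖/‖x‖ = 0.0271
realised/bound (from unrounded values) ≈ 0.0388


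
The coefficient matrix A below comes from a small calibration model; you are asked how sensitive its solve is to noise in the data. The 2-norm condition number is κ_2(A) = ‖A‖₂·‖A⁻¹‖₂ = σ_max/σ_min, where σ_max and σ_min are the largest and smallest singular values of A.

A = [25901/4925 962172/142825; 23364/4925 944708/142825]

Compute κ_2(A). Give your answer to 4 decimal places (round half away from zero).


49.2500

AᵀA = [1216738297/24255625 1620461196/24255625; 1620461196/24255625 2162007328/24255625]; tr = 5405993/38809, det = 193877776/24255625
eigenvalues of AᵀA: λ = (tr ± √(tr²−4·det))/2 = 3481/25, 55696/970225
so κ_2 = √((3481/25) / (55696/970225)) = 49.2500


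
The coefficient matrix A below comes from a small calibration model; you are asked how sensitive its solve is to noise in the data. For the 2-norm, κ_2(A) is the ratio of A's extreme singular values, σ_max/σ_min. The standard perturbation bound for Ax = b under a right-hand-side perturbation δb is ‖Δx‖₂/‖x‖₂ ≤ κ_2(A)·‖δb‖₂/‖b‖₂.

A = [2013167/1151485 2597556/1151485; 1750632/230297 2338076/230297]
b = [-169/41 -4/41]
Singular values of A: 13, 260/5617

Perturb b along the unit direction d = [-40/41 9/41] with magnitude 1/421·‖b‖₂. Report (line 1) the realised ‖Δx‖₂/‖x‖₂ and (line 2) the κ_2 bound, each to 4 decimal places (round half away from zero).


0.0024
0.6671

σ_max = 13, σ_min = 260/5617
condition number: 13 ÷ (260/5617) = 280.8500
bound on ‖Δx‖/‖x‖: κ·ε = 280.8500·1/421 = 0.6671
solve Ax = b  →  x = [-69.1785 51.7877]
‖b‖₂ = 4.1231 and ‖x‖₂ = 86.4154
Δx = A⁻¹·δb where δb = 1/421·4.1231·d; ‖Δx‖ = 0.2116
relative error = 0.0024
so the bound overstates the realised error by a factor of ≈ 272.4646 (computed from the unrounded values)


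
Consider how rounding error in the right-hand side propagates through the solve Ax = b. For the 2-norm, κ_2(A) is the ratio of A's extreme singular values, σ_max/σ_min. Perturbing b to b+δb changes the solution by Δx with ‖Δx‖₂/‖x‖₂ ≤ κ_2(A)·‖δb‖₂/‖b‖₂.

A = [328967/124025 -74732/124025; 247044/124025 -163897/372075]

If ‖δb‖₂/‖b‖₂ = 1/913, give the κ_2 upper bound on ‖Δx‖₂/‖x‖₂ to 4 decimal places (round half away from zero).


0.3976

M = AᵀA = [6770001001/615288025 -304647616/123057605; -304647616/123057605 3085042921/5537592225]. tr(M)=7616306/658845, det(M)=83521/82355625
eigenvalues of AᵀA: λ = (tr ± √(tr²−4·det))/2 = 289/25, 289/3294225
κ = σ_max/σ_min = (17/5)/(17/1815) = 363.0000
perturbation bound = 363.0000·1/913 = 0.3976


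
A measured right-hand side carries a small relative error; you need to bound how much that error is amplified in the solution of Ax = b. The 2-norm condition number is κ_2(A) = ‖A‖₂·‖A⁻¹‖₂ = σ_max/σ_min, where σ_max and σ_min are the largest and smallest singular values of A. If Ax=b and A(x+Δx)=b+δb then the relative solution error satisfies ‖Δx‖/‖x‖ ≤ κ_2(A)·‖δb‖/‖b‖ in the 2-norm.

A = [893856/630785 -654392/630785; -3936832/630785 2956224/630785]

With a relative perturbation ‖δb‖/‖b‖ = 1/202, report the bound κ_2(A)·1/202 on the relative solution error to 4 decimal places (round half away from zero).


AᵀA = [1939039232/47339645 -1454264064/47339645; -1454264064/47339645 1090718528/47339645]; tr = 605951552/9467929, det = 262144/9467929
char-poly roots: 64 and 4096/9467929
σ_max=√64=8, σ_min=√(4096/9467929)=(64/3077) → κ = 384.6250
perturbation bound = 384.6250·1/202 = 1.9041

1.9041


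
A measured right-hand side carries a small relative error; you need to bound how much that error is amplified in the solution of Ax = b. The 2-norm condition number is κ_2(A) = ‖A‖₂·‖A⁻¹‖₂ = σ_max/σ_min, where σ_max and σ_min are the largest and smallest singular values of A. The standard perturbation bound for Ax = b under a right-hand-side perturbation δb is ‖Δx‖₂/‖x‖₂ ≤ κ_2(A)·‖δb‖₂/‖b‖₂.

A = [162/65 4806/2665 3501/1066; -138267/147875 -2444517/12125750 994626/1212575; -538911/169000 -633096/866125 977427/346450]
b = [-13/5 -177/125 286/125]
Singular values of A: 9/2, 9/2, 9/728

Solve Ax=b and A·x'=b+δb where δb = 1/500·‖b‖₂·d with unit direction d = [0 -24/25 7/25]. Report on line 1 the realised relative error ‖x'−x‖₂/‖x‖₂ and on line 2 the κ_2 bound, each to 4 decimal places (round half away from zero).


from the listed singular values, σ₁ = 9/2, σ_n = 9/728
condition number: (9/2) ÷ (9/728) = 364.0000
bound on ‖Δx‖/‖x‖: κ·ε = 364.0000·1/500 = 0.7280
solve Ax = b  →  x = [61.6068 -145.9900 32.6200]
‖b‖ = 3.7417, ‖x‖ = 161.7793
re-solving with b+δb shifts x by Δx of norm 0.6053
relative error = 0.0037
tightness: 0.0037 against a bound of 0.7280 (unrounded ratio ≈ 0.0051)

0.0037
0.7280


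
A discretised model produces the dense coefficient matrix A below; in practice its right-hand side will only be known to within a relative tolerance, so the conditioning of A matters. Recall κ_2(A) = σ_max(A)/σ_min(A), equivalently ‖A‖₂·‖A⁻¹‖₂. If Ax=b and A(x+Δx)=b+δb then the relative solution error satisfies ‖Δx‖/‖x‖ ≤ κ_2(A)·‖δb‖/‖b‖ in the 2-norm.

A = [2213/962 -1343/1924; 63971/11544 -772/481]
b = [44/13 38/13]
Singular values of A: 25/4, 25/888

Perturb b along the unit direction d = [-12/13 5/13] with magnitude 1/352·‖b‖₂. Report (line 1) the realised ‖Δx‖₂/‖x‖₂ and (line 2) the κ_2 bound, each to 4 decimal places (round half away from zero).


0.0064
0.6307

σ_max = 25/4, σ_min = 25/888
κ = σ_max/σ_min = (25/4)/(25/888) = 222.0000
κ_2(A)·‖δb‖/‖b‖ = 0.6307
solve Ax = b  →  x = [-19.2768 -68.3776]
‖b‖₂ = 4.4721 and ‖x‖₂ = 71.0429
re-solving with b+δb shifts x by Δx of norm 0.4513
dividing the unrounded norms, ‖Δx‖/‖x‖ = 0.0064
realised/bound (from unrounded values) ≈ 0.0101


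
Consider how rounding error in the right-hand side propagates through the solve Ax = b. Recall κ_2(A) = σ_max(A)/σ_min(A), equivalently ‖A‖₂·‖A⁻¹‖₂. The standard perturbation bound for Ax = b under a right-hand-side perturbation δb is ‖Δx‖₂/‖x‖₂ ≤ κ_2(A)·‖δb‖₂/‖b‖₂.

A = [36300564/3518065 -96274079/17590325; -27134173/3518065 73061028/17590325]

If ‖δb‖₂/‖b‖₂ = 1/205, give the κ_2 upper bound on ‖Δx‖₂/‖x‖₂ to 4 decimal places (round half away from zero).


AᵀA = [4832927743793/29121838457 -12887656328448/145609192285; -12887656328448/145609192285 34368499058153/728045961425]; tr = 9128923097234/42826233025, det = 709956025/1713049321
eigenvalues of AᵀA: λ = (tr ± √(tr²−4·det))/2 = 5329/25, 3330625/1713049321
κ = σ_max/σ_min = (73/5)/(1825/41389) = 331.1120
worst-case relative error ≤ 331.1120 × 1/205 = 1.6152

1.6152


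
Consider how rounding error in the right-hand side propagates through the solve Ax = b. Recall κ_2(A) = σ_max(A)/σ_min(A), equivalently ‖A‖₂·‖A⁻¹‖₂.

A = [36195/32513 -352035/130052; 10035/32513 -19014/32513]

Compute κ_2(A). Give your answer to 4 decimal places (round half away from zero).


form AᵀA = [839250/628849 -8033985/2515396; -8033985/2515396 77164281/10061584] with trace 536049/59536 and determinant 2025/59536
eigenvalues of AᵀA: λ = (tr ± √(tr²−4·det))/2 = 9, 225/59536
κ_2(A) = √(λ_max/λ_min) = √(9 / (225/59536)) = 48.8000

48.8000


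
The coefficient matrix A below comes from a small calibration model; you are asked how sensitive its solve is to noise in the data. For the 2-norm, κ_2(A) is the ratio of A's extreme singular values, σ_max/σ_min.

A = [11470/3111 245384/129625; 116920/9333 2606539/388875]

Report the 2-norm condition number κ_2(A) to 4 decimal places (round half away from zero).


AᵀA = [14854334500/87104889 13203501208/145174815; 13203501208/145174815 11737544521/241958025]; tr = 1650506101/7535025, det = 7496644/7535025
char-poly roots: 5476/25 and 1369/301401
κ_2(A) = √(λ_max/λ_min) = √((5476/25) / (1369/301401)) = 219.6000

219.6000


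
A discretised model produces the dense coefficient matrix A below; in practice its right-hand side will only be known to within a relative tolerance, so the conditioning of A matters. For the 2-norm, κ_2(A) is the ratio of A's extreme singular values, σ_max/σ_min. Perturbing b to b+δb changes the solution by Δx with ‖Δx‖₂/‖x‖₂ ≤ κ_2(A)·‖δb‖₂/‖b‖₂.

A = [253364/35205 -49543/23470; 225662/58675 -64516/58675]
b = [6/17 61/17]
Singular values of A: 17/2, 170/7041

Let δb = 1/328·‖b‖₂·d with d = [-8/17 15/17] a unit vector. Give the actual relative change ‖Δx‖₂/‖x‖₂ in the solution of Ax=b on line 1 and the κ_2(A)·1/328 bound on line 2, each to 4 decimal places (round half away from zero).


largest singular value 17/2, smallest 170/7041
κ_2(A) = (17/2) / (170/7041) = 352.0500
κ_2(A)·‖δb‖/‖b‖ = 1.0733
solve Ax = b  →  x = [35.0167 119.2169]
‖b‖ = 3.6056, ‖x‖ = 124.2532
δb = ε·‖b‖·d = [-0.0052 0.0097]; solving A·Δx = δb gives ‖Δx‖ = 0.4553
realised ‖Δx‖/‖x‖ = 0.0037
realised/bound (from unrounded values) ≈ 0.0034

0.0037
1.0733


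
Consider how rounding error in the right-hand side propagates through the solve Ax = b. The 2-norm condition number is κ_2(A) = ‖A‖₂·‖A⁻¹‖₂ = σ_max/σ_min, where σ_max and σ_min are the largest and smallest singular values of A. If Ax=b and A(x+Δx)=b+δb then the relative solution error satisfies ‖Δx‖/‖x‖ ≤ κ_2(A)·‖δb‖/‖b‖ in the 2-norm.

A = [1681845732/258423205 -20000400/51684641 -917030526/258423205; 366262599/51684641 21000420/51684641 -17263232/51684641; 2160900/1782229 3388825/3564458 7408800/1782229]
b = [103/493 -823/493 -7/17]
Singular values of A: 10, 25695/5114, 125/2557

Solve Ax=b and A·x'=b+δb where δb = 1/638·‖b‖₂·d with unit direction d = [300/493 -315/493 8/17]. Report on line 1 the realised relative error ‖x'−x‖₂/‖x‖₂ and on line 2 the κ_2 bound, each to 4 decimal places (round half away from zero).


largest singular value 10, smallest 125/2557
κ_2(A) = 10 / (125/2557) = 204.5600
κ_2(A)·‖δb‖/‖b‖ = 0.3206
solve Ax = b  →  x = [1.1069 -20.0008 4.1523]
‖b‖₂ = 1.7321 and ‖x‖₂ = 20.4572
Δx = A⁻¹·δb where δb = 1/638·1.7321·d; ‖Δx‖ = 0.0555
relative error = 0.0027
so the bound overstates the realised error by a factor of ≈ 118.1098 (computed from the unrounded values)

0.0027
0.3206


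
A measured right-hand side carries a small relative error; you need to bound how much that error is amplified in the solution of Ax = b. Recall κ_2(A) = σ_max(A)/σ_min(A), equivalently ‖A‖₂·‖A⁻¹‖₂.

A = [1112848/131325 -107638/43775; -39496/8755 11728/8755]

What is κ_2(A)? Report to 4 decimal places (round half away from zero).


386.2500

AᵀA = [5499708736/59675625 -534690016/19891875; -534690016/19891875 51988196/6630625]; tr = 9548164/95481, det = 6400/95481
char-poly roots: 100 and 64/95481
σ_max=√100=10, σ_min=√(64/95481)=(8/309) → κ = 386.2500
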